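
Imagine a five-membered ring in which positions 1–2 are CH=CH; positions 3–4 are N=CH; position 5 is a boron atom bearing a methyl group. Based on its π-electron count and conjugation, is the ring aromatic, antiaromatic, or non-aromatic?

All ring atoms are sp² and supply a p orbital to the ring (each doubly-bonded ring atom is sp² with one p-orbital electron; each =N– nitrogen is pyridine-type (lone pair in the sp² plane, one electron in the p orbital); the boron has an empty p orbital); the conjugation is uninterrupted.
π-electron count: 2 × 2 = 4 from the double-bond units + 0 from the B(methyl) atom = 4.
4 is a 4n count (n = 1), so the planar conjugated ring is antiaromatic.

Antiaromatic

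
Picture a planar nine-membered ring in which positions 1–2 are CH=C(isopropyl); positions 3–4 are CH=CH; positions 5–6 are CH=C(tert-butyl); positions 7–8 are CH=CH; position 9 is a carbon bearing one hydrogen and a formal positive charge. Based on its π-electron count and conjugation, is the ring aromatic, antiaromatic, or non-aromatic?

Antiaromatic

Every ring atom contributes a p orbital perpendicular to the ring (every atom in a ring double bond is sp² and brings one electron to the p orbital; the carbocation has an empty p orbital), so the π system is cyclic and fully conjugated.
π-electron count: 4 × 2 = 8 from the double-bond units + 0 from the CH(+) atom = 8.
A 4n π count (8, n = 2) in a planar conjugated ring means antiaromatic.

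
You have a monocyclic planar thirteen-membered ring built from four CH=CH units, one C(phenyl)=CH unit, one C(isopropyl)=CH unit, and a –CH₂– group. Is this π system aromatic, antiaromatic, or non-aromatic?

The CH2 carbon is saturated: the tetrahedral CH₂ carbon is sp³ and has no p orbital in the ring π system. Conjugation is not continuous around the ring.
Broken conjugation rules out both aromaticity and antiaromaticity.

Non-aromatic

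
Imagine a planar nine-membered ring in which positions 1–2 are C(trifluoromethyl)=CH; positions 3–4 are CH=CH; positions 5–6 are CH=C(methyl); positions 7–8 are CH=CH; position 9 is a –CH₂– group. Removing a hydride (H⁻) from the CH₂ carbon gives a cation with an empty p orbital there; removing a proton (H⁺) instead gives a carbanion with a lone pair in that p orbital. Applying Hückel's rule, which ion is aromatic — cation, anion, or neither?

Both ions have a continuous loop of p orbitals — each ring atom is sp².
Cation: 4 × 2 + 0 = 8 π electrons → 4(2), antiaromatic.
Anion: 4 × 2 + 2 = 10 π electrons → 4(2)+2, aromatic.

The anion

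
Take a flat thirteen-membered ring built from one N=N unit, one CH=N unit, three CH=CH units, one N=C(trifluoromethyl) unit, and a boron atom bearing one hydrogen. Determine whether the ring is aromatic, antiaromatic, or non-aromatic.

Every ring atom contributes a p orbital perpendicular to the ring (every atom in a ring double bond is sp² and brings one electron to the p orbital; each sp² =N– keeps its lone pair in-plane and puts one electron into the π system; the boron has an empty p orbital), so the π system is cyclic and fully conjugated.
π-electron count: 6 × 2 = 12 from the double-bond units + 0 from the BH atom = 12.
With 12 = 4·3 π electrons, Hückel's rule classifies the planar ring as antiaromatic.

Antiaromatic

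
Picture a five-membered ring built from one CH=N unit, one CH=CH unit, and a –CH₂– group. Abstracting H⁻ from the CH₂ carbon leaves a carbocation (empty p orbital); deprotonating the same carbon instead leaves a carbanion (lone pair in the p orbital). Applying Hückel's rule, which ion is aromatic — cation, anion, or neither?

The anion

Both ions have a continuous loop of p orbitals — each ring atom is sp².
Cation: 2 × 2 + 0 = 4 π electrons → 4(1), antiaromatic.
Anion: 2 × 2 + 2 = 6 π electrons → 4(1)+2, aromatic.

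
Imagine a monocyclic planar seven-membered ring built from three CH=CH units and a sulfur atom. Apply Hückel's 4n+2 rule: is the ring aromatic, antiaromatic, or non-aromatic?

Antiaromatic

The p orbitals form a continuous loop: every atom in a ring double bond is sp² and brings one electron to the p orbital; the sulfur donates one lone pair from its p orbital. The ring is fully conjugated.
Tallying contributions gives 3 × 2 = 6 from the double-bond units + 2 from the S atom = 8.
8 = 4(2); a planar, fully conjugated 4n system is antiaromatic.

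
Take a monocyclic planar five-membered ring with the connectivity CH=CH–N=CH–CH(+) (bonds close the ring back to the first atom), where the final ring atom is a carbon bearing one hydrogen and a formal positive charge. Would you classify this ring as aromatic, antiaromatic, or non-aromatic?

Antiaromatic

The p orbitals form a continuous loop: every atom in a ring double bond is sp² and brings one electron to the p orbital; the doubly-bonded nitrogens are pyridine-type — their lone pairs lie in the ring plane, leaving one electron in the p orbital; the carbocation has an empty p orbital. The ring is fully conjugated.
Adding the contributions, 2 × 2 = 4 from the double-bond units + 0 from the CH(+) atom = 4.
4 is a 4n count (n = 1), so the planar conjugated ring is antiaromatic.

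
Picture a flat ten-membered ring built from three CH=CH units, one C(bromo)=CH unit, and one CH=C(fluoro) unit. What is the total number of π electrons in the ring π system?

10

The p orbitals form a continuous loop: the double-bond atoms are sp², each contributing one p electron. The ring is fully conjugated.
Adding the contributions, 5 × 2 = 10 from the 5 double-bond units.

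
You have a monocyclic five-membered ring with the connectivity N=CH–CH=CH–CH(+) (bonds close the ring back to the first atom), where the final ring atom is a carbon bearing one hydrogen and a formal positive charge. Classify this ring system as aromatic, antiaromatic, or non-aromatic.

Antiaromatic

Every ring atom contributes a p orbital perpendicular to the ring (the double-bond atoms are sp², each contributing one p electron; each =N– nitrogen is pyridine-type (lone pair in the sp² plane, one electron in the p orbital); the carbocation has an empty p orbital), so the π system is cyclic and fully conjugated.
Tallying contributions gives 2 × 2 = 4 from the double-bond units + 0 from the CH(+) atom = 4.
4 is a 4n count (n = 1), so the planar conjugated ring is antiaromatic.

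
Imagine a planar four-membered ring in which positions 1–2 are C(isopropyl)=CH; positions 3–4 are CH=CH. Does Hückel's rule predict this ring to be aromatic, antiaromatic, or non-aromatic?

Antiaromatic

The p orbitals form a continuous loop: every atom in a ring double bond is sp² and brings one electron to the p orbital. The ring is fully conjugated.
Adding the contributions, 2 × 2 = 4 from the 2 double-bond units.
4 = 4(1); a planar, fully conjugated 4n system is antiaromatic.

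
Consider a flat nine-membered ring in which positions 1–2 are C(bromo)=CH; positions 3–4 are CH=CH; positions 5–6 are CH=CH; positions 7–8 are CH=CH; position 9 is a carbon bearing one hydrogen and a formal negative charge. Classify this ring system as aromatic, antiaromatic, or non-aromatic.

Check conjugation: every atom in a ring double bond is sp² and brings one electron to the p orbital; the carbanion's lone pair occupies the p orbital — every position has a p orbital, so the cyclic π system is continuous.
Adding the contributions, 4 × 2 = 8 from the double-bond units + 2 from the CH(-) atom = 10.
That gives a 4n+2 count (10, n = 2).

Aromatic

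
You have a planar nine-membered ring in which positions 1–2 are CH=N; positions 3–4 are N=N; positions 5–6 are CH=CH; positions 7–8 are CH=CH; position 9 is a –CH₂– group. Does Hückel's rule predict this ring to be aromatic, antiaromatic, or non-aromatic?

Non-aromatic

The CH2 carbon is saturated: the tetrahedral CH₂ carbon is sp³ and has no p orbital in the ring π system. Conjugation is not continuous around the ring.
Without a continuous loop of overlapping p orbitals the Hückel electron count never comes into play.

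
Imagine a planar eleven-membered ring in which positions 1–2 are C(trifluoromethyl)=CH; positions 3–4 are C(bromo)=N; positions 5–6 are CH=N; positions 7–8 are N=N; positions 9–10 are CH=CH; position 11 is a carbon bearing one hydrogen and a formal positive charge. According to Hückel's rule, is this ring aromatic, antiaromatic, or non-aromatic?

All ring atoms are sp² and supply a p orbital to the ring (every atom in a ring double bond is sp² and brings one electron to the p orbital; the doubly-bonded nitrogens are pyridine-type — their lone pairs lie in the ring plane, leaving one electron in the p orbital; the carbocation has an empty p orbital); the conjugation is uninterrupted.
Tallying contributions gives 5 × 2 = 10 from the double-bond units + 0 from the CH(+) atom = 10.
With 10 π electrons (n = 2), the Hückel 4n+2 condition holds.

Aromatic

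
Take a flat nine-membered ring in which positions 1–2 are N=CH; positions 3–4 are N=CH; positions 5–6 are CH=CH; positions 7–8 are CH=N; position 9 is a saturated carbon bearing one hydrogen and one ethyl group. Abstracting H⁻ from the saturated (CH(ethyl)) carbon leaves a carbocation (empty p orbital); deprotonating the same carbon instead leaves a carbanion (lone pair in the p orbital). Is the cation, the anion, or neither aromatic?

The anion

Both ions have a continuous loop of p orbitals — each ring atom is sp².
Cation: 4 × 2 + 0 = 8 π electrons → 4(2), antiaromatic.
Anion: 4 × 2 + 2 = 10 π electrons → 4(2)+2, aromatic.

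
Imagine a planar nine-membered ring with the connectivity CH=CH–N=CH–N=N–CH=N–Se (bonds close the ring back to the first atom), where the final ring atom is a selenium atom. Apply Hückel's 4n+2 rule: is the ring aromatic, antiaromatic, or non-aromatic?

Aromatic

The p orbitals form a continuous loop: each doubly-bonded ring atom is sp² with one p-orbital electron; each =N– nitrogen is pyridine-type (lone pair in the sp² plane, one electron in the p orbital); the selenium donates one lone pair from its p orbital. The ring is fully conjugated.
Adding the contributions, 4 × 2 = 8 from the double-bond units + 2 from the Se atom = 10.
That gives a 4n+2 count (10, n = 2).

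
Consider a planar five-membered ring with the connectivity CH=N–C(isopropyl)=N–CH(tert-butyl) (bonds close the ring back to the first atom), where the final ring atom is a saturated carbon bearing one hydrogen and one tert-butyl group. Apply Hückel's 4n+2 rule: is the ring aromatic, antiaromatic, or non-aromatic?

The CH(tert-butyl) position has four σ bonds — that saturated carbon is sp³ and has no p orbital in the ring π system — so the cyclic conjugation is interrupted.
Without a continuous loop of overlapping p orbitals the Hückel electron count never comes into play.

Non-aromatic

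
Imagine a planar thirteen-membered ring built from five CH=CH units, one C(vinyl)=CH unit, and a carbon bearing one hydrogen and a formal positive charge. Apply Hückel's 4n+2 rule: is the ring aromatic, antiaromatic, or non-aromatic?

The p orbitals form a continuous loop: the double-bond atoms are sp², each contributing one p electron; the carbocation has an empty p orbital. The ring is fully conjugated.
π-electron count: 6 × 2 = 12 from the double-bond units + 0 from the CH(+) atom = 12.
A 4n π count (12, n = 3) in a planar conjugated ring means antiaromatic.

Antiaromatic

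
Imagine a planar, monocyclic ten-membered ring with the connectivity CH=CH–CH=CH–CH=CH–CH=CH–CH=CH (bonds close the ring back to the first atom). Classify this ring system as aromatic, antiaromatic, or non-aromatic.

Every ring atom contributes a p orbital perpendicular to the ring (each doubly-bonded ring atom is sp² with one p-orbital electron), so the π system is cyclic and fully conjugated.
Counting π electrons: 5 × 2 = 10 from the 5 double-bond units.
10 = 4(2) + 2, which satisfies Hückel's 4n+2 rule.

Aromatic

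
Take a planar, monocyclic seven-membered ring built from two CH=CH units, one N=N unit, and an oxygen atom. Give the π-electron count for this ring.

Check conjugation: the double-bond atoms are sp², each contributing one p electron; each sp² =N– keeps its lone pair in-plane and puts one electron into the π system; the oxygen donates one lone pair from its p orbital — every position has a p orbital, so the cyclic π system is continuous.
Tallying contributions gives 3 × 2 = 6 from the double-bond units + 2 from the O atom = 8.

8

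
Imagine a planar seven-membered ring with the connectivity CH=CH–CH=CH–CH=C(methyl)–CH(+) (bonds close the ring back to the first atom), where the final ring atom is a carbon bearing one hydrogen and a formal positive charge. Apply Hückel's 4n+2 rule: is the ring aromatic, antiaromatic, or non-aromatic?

Aromatic

The p orbitals form a continuous loop: the double-bond atoms are sp², each contributing one p electron; the carbocation has an empty p orbital. The ring is fully conjugated.
Counting π electrons: 3 × 2 = 6 from the double-bond units + 0 from the CH(+) atom = 6.
6 = 4(1) + 2, which satisfies Hückel's 4n+2 rule.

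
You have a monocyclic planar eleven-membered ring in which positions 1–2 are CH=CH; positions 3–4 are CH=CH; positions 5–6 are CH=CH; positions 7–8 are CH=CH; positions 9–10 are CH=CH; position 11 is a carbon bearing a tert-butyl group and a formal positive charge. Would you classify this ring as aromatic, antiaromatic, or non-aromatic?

Aromatic

Check conjugation: the double-bond atoms are sp², each contributing one p electron; the carbocation has an empty p orbital — every position has a p orbital, so the cyclic π system is continuous.
Counting π electrons: 5 × 2 = 10 from the double-bond units + 0 from the C(tert-butyl)(+) atom = 10.
With 10 π electrons (n = 2), the Hückel 4n+2 condition holds.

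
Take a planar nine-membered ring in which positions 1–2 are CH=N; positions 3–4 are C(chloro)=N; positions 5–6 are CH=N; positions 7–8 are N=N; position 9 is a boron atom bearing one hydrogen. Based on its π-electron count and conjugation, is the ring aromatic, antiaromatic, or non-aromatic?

Check conjugation: every atom in a ring double bond is sp² and brings one electron to the p orbital; each sp² =N– keeps its lone pair in-plane and puts one electron into the π system; the boron has an empty p orbital — every position has a p orbital, so the cyclic π system is continuous.
Adding the contributions, 4 × 2 = 8 from the double-bond units + 0 from the BH atom = 8.
8 = 4(2); a planar, fully conjugated 4n system is antiaromatic.

Antiaromatic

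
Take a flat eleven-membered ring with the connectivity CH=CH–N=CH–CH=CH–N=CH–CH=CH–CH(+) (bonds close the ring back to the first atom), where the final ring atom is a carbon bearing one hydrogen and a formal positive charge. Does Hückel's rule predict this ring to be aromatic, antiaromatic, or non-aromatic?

Aromatic

The p orbitals form a continuous loop: the double-bond atoms are sp², each contributing one p electron; the doubly-bonded nitrogens are pyridine-type — their lone pairs lie in the ring plane, leaving one electron in the p orbital; the carbocation has an empty p orbital. The ring is fully conjugated.
Counting π electrons: 5 × 2 = 10 from the double-bond units + 0 from the CH(+) atom = 10.
With 10 π electrons (n = 2), the Hückel 4n+2 condition holds.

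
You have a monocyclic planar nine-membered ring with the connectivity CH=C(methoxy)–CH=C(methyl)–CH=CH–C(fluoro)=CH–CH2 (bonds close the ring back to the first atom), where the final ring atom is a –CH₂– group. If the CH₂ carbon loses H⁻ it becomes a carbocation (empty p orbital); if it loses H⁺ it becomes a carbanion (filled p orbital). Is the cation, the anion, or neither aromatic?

The anion

Once that carbon is sp², every ring atom has a p orbital and both ions are fully conjugated.
Cation: 4 × 2 + 0 = 8 π electrons → 4(2), antiaromatic.
Anion: 4 × 2 + 2 = 10 π electrons → 4(2)+2, aromatic.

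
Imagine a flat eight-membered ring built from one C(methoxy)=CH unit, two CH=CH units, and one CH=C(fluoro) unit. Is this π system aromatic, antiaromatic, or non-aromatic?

Check conjugation: each doubly-bonded ring atom is sp² with one p-orbital electron — every position has a p orbital, so the cyclic π system is continuous.
π-electron count: 4 × 2 = 8 from the 4 double-bond units.
A 4n π count (8, n = 2) in a planar conjugated ring means antiaromatic.

Antiaromatic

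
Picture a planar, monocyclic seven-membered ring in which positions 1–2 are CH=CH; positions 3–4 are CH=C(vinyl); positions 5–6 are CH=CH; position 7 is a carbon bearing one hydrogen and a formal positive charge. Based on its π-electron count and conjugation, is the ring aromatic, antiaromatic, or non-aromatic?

Aromatic

All ring atoms are sp² and supply a p orbital to the ring (the double-bond atoms are sp², each contributing one p electron; the carbocation has an empty p orbital); the conjugation is uninterrupted.
Tallying contributions gives 3 × 2 = 6 from the double-bond units + 0 from the CH(+) atom = 6.
That gives a 4n+2 count (6, n = 1).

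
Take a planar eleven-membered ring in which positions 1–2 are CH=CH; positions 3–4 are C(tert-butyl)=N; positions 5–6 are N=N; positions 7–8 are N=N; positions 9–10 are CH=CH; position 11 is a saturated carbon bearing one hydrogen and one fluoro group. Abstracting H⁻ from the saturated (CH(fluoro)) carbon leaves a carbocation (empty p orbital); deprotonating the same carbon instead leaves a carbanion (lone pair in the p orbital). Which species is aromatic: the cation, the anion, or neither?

The cation

Both ions have a continuous loop of p orbitals — each ring atom is sp².
Cation: 5 × 2 + 0 = 10 π electrons → 4(2)+2, aromatic.
Anion: 5 × 2 + 2 = 12 π electrons → 4(3), antiaromatic.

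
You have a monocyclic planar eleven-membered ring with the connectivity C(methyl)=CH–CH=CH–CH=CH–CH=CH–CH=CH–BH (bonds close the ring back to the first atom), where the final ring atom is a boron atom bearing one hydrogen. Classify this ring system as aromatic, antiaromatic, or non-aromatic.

Aromatic

All ring atoms are sp² and supply a p orbital to the ring (every atom in a ring double bond is sp² and brings one electron to the p orbital; the boron has an empty p orbital); the conjugation is uninterrupted.
Adding the contributions, 5 × 2 = 10 from the double-bond units + 0 from the BH atom = 10.
Since 10 = 4·2 + 2, the ring meets the 4n+2 criterion.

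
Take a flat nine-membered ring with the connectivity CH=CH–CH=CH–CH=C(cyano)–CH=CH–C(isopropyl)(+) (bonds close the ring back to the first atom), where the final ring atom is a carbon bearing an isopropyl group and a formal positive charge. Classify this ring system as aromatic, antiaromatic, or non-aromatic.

All ring atoms are sp² and supply a p orbital to the ring (each doubly-bonded ring atom is sp² with one p-orbital electron; the carbocation has an empty p orbital); the conjugation is uninterrupted.
π-electron count: 4 × 2 = 8 from the double-bond units + 0 from the C(isopropyl)(+) atom = 8.
8 = 4(2); a planar, fully conjugated 4n system is antiaromatic.

Antiaromatic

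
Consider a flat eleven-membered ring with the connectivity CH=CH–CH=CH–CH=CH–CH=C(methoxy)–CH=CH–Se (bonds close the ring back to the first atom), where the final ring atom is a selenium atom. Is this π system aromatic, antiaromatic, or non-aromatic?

Antiaromatic

The p orbitals form a continuous loop: each doubly-bonded ring atom is sp² with one p-orbital electron; the selenium donates one lone pair from its p orbital. The ring is fully conjugated.
Adding the contributions, 5 × 2 = 10 from the double-bond units + 2 from the Se atom = 12.
12 is a 4n count (n = 3), so the planar conjugated ring is antiaromatic.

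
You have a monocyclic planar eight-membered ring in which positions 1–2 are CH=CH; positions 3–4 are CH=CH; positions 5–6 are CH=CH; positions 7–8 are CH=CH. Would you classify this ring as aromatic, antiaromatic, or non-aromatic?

Antiaromatic

All ring atoms are sp² and supply a p orbital to the ring (the double-bond atoms are sp², each contributing one p electron); the conjugation is uninterrupted.
π-electron count: 4 × 2 = 8 from the 4 double-bond units.
With 8 = 4·2 π electrons, Hückel's rule classifies the planar ring as antiaromatic.
This is cyclooctatetraene.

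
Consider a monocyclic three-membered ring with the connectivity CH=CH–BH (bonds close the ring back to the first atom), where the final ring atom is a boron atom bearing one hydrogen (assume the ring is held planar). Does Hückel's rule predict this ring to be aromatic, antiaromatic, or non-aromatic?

The p orbitals form a continuous loop: every atom in a ring double bond is sp² and brings one electron to the p orbital; the boron has an empty p orbital. The ring is fully conjugated.
Counting π electrons: 1 × 2 = 2 from the double-bond unit + 0 from the BH atom = 2.
2 = 4(0) + 2, which satisfies Hückel's 4n+2 rule.

Aromatic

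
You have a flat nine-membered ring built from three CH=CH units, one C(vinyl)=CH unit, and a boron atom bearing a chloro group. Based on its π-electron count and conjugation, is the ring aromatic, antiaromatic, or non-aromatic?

Antiaromatic

All ring atoms are sp² and supply a p orbital to the ring (each doubly-bonded ring atom is sp² with one p-orbital electron; the boron has an empty p orbital); the conjugation is uninterrupted.
Adding the contributions, 4 × 2 = 8 from the double-bond units + 0 from the B(chloro) atom = 8.
8 is a 4n count (n = 2), so the planar conjugated ring is antiaromatic.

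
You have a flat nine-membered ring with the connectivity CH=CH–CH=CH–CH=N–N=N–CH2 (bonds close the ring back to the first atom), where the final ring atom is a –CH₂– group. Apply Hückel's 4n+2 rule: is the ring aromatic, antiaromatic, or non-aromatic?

Because the tetrahedral CH₂ carbon is sp³ and has no p orbital in the ring π system at the CH2 position, the π system cannot extend all the way around the ring.
Without a continuous loop of overlapping p orbitals the Hückel electron count never comes into play.

Non-aromatic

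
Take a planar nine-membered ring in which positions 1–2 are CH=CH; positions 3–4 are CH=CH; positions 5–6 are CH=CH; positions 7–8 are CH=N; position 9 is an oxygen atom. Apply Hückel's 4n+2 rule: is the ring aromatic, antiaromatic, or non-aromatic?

Aromatic

Check conjugation: each doubly-bonded ring atom is sp² with one p-orbital electron; each =N– nitrogen is pyridine-type (lone pair in the sp² plane, one electron in the p orbital); the oxygen donates one lone pair from its p orbital — every position has a p orbital, so the cyclic π system is continuous.
Tallying contributions gives 4 × 2 = 8 from the double-bond units + 2 from the O atom = 10.
That gives a 4n+2 count (10, n = 2).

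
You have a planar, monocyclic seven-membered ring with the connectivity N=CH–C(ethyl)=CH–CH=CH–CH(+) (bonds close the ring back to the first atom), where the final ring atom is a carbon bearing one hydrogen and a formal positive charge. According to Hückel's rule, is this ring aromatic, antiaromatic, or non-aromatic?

Check conjugation: each doubly-bonded ring atom is sp² with one p-orbital electron; the doubly-bonded nitrogens are pyridine-type — their lone pairs lie in the ring plane, leaving one electron in the p orbital; the carbocation has an empty p orbital — every position has a p orbital, so the cyclic π system is continuous.
Adding the contributions, 3 × 2 = 6 from the double-bond units + 0 from the CH(+) atom = 6.
Since 6 = 4·1 + 2, the ring meets the 4n+2 criterion.

Aromatic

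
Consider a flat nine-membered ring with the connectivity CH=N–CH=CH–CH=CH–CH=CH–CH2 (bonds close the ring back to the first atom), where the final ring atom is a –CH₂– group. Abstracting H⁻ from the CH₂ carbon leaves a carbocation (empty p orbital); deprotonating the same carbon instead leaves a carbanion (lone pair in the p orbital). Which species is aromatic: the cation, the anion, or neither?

The anion

In both ions every ring atom is sp² and contributes a p orbital, so both rings are fully conjugated.
Cation: 4 × 2 + 0 = 8 π electrons → 4(2), antiaromatic.
Anion: 4 × 2 + 2 = 10 π electrons → 4(2)+2, aromatic.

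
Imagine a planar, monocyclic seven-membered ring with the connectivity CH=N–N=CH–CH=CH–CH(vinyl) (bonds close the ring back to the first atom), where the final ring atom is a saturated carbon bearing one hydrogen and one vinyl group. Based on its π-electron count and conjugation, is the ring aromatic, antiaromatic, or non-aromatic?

At the CH(vinyl) position, that saturated carbon is sp³ and has no p orbital in the ring π system; the ring's p-orbital overlap is broken there.
Broken conjugation rules out both aromaticity and antiaromaticity.

Non-aromatic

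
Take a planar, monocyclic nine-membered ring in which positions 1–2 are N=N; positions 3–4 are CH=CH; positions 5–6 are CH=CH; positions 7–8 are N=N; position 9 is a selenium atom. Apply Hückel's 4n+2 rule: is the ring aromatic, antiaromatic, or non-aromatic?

Aromatic

The p orbitals form a continuous loop: the double-bond atoms are sp², each contributing one p electron; each sp² =N– keeps its lone pair in-plane and puts one electron into the π system; the selenium donates one lone pair from its p orbital. The ring is fully conjugated.
Tallying contributions gives 4 × 2 = 8 from the double-bond units + 2 from the Se atom = 10.
Since 10 = 4·2 + 2, the ring meets the 4n+2 criterion.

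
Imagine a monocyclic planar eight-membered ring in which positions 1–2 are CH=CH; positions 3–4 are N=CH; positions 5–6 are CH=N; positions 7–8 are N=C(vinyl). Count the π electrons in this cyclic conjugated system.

8

The p orbitals form a continuous loop: every atom in a ring double bond is sp² and brings one electron to the p orbital; each =N– nitrogen is pyridine-type (lone pair in the sp² plane, one electron in the p orbital). The ring is fully conjugated.
Tallying contributions gives 4 × 2 = 8 from the 4 double-bond units.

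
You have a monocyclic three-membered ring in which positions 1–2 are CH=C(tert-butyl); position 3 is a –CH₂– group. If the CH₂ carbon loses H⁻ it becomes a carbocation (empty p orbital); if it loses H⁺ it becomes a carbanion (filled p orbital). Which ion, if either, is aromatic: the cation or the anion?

The cation

Once that carbon is sp², every ring atom has a p orbital and both ions are fully conjugated.
Cation: 1 × 2 + 0 = 2 π electrons → 4(0)+2, aromatic.
Anion: 1 × 2 + 2 = 4 π electrons → 4(1), antiaromatic.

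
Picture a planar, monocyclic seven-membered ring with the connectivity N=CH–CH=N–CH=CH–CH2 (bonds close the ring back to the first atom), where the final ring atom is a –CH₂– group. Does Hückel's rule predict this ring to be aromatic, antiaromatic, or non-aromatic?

Non-aromatic

The CH2 position has four σ bonds — the tetrahedral CH₂ carbon is sp³ and has no p orbital in the ring π system — so the cyclic conjugation is interrupted.
Without a continuous loop of overlapping p orbitals the Hückel electron count never comes into play.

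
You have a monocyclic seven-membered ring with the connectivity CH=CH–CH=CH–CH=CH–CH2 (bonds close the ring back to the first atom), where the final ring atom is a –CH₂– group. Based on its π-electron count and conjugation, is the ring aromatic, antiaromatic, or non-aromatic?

The CH2 carbon is saturated: the tetrahedral CH₂ carbon is sp³ and has no p orbital in the ring π system. Conjugation is not continuous around the ring.
Hückel's rule only applies to fully conjugated rings, so this one is simply non-aromatic.

Non-aromatic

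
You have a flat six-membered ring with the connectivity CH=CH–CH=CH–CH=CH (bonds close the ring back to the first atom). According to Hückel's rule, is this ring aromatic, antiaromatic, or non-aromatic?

Every ring atom contributes a p orbital perpendicular to the ring (every atom in a ring double bond is sp² and brings one electron to the p orbital), so the π system is cyclic and fully conjugated.
Tallying contributions gives 3 × 2 = 6 from the 3 double-bond units.
Since 6 = 4·1 + 2, the ring meets the 4n+2 criterion.
This is benzene.

Aromatic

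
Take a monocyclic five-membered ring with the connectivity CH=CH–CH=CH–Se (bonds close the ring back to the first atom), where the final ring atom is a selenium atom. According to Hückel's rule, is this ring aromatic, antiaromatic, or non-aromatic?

The p orbitals form a continuous loop: each doubly-bonded ring atom is sp² with one p-orbital electron; the selenium donates one lone pair from its p orbital. The ring is fully conjugated.
Tallying contributions gives 2 × 2 = 4 from the double-bond units + 2 from the Se atom = 6.
6 = 4(1) + 2, which satisfies Hückel's 4n+2 rule.
This is selenophene.

Aromatic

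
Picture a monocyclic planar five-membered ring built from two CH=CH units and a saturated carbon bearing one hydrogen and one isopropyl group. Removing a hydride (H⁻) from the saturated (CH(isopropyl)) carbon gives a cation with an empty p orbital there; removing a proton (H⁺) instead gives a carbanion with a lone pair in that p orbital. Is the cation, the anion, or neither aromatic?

The anion

Both ions have a continuous loop of p orbitals — each ring atom is sp².
Cation: 2 × 2 + 0 = 4 π electrons → 4(1), antiaromatic.
Anion: 2 × 2 + 2 = 6 π electrons → 4(1)+2, aromatic.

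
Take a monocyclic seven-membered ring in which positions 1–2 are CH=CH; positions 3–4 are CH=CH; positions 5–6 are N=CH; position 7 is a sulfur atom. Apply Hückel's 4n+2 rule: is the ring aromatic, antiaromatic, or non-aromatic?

All ring atoms are sp² and supply a p orbital to the ring (the double-bond atoms are sp², each contributing one p electron; the doubly-bonded nitrogens are pyridine-type — their lone pairs lie in the ring plane, leaving one electron in the p orbital; the sulfur donates one lone pair from its p orbital); the conjugation is uninterrupted.
π-electron count: 3 × 2 = 6 from the double-bond units + 2 from the S atom = 8.
A 4n π count (8, n = 2) in a planar conjugated ring means antiaromatic.

Antiaromatic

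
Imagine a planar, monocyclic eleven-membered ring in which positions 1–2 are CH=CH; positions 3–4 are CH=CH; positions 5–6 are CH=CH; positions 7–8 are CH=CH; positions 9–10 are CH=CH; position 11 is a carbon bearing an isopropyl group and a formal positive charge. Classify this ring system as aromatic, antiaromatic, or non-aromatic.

Check conjugation: each doubly-bonded ring atom is sp² with one p-orbital electron; the carbocation has an empty p orbital — every position has a p orbital, so the cyclic π system is continuous.
π-electron count: 5 × 2 = 10 from the double-bond units + 0 from the C(isopropyl)(+) atom = 10.
That gives a 4n+2 count (10, n = 2).

Aromatic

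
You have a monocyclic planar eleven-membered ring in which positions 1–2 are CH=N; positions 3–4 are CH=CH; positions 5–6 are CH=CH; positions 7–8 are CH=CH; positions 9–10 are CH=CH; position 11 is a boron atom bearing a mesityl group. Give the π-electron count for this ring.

Every ring atom contributes a p orbital perpendicular to the ring (each doubly-bonded ring atom is sp² with one p-orbital electron; each =N– nitrogen is pyridine-type (lone pair in the sp² plane, one electron in the p orbital); the boron has an empty p orbital), so the π system is cyclic and fully conjugated.
Tallying contributions gives 5 × 2 = 10 from the double-bond units + 0 from the B(mesityl) atom = 10.

10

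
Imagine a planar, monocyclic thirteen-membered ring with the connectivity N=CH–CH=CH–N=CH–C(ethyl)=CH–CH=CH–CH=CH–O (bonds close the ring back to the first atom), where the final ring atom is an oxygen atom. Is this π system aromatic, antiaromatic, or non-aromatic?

All ring atoms are sp² and supply a p orbital to the ring (each doubly-bonded ring atom is sp² with one p-orbital electron; each sp² =N– keeps its lone pair in-plane and puts one electron into the π system; the oxygen donates one lone pair from its p orbital); the conjugation is uninterrupted.
Adding the contributions, 6 × 2 = 12 from the double-bond units + 2 from the O atom = 14.
14 = 4(3) + 2, which satisfies Hückel's 4n+2 rule.

Aromatic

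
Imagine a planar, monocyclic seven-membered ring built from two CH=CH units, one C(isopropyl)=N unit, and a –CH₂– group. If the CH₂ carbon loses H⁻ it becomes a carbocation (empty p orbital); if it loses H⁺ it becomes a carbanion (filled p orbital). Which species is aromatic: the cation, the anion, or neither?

Once that carbon is sp², every ring atom has a p orbital and both ions are fully conjugated.
Cation: 3 × 2 + 0 = 6 π electrons → 4(1)+2, aromatic.
Anion: 3 × 2 + 2 = 8 π electrons → 4(2), antiaromatic.

The cation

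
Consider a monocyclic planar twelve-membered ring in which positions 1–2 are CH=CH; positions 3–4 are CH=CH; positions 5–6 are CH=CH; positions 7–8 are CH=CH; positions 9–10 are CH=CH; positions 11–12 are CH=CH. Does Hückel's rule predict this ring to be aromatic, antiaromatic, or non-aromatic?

Antiaromatic

Check conjugation: each doubly-bonded ring atom is sp² with one p-orbital electron — every position has a p orbital, so the cyclic π system is continuous.
π-electron count: 6 × 2 = 12 from the 6 double-bond units.
12 is a 4n count (n = 3), so the planar conjugated ring is antiaromatic.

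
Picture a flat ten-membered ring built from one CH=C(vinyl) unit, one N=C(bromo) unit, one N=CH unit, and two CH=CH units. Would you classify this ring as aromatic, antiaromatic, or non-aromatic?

Aromatic

All ring atoms are sp² and supply a p orbital to the ring (every atom in a ring double bond is sp² and brings one electron to the p orbital; each sp² =N– keeps its lone pair in-plane and puts one electron into the π system); the conjugation is uninterrupted.
Counting π electrons: 5 × 2 = 10 from the 5 double-bond units.
Since 10 = 4·2 + 2, the ring meets the 4n+2 criterion.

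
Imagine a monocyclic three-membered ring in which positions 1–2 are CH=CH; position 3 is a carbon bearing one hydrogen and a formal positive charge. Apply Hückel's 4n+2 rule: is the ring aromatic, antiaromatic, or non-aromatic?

Aromatic

Check conjugation: every atom in a ring double bond is sp² and brings one electron to the p orbital; the carbocation has an empty p orbital — every position has a p orbital, so the cyclic π system is continuous.
π-electron count: 1 × 2 = 2 from the double-bond unit + 0 from the CH(+) atom = 2.
That gives a 4n+2 count (2, n = 0).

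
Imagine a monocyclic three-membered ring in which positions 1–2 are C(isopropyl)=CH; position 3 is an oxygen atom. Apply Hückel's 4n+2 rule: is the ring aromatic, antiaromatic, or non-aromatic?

All ring atoms are sp² and supply a p orbital to the ring (the double-bond atoms are sp², each contributing one p electron; the oxygen donates one lone pair from its p orbital); the conjugation is uninterrupted.
Tallying contributions gives 1 × 2 = 2 from the double-bond unit + 2 from the O atom = 4.
With 4 = 4·1 π electrons, Hückel's rule classifies the planar ring as antiaromatic.

Antiaromatic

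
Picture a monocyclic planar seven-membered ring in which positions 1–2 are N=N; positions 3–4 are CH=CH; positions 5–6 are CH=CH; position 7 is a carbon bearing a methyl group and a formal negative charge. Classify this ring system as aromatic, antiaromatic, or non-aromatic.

Antiaromatic

All ring atoms are sp² and supply a p orbital to the ring (every atom in a ring double bond is sp² and brings one electron to the p orbital; the doubly-bonded nitrogens are pyridine-type — their lone pairs lie in the ring plane, leaving one electron in the p orbital; the carbanion's lone pair occupies the p orbital); the conjugation is uninterrupted.
Adding the contributions, 3 × 2 = 6 from the double-bond units + 2 from the C(methyl)(-) atom = 8.
8 is a 4n count (n = 2), so the planar conjugated ring is antiaromatic.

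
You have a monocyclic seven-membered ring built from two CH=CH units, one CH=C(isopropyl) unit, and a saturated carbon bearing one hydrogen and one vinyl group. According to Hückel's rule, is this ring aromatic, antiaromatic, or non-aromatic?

Non-aromatic

The CH(vinyl) position has four σ bonds — that saturated carbon is sp³ and has no p orbital in the ring π system — so the cyclic conjugation is interrupted.
A ring that is not fully conjugated cannot be aromatic or antiaromatic regardless of its π-electron count.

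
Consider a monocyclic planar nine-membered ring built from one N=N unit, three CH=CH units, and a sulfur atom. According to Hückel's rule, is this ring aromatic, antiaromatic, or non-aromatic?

The p orbitals form a continuous loop: each doubly-bonded ring atom is sp² with one p-orbital electron; the doubly-bonded nitrogens are pyridine-type — their lone pairs lie in the ring plane, leaving one electron in the p orbital; the sulfur donates one lone pair from its p orbital. The ring is fully conjugated.
Tallying contributions gives 4 × 2 = 8 from the double-bond units + 2 from the S atom = 10.
Since 10 = 4·2 + 2, the ring meets the 4n+2 criterion.

Aromatic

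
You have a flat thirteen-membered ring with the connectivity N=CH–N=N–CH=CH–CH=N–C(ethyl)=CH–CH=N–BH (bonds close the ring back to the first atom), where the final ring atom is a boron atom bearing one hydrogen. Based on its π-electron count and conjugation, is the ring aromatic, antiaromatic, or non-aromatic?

Antiaromatic

All ring atoms are sp² and supply a p orbital to the ring (the double-bond atoms are sp², each contributing one p electron; the doubly-bonded nitrogens are pyridine-type — their lone pairs lie in the ring plane, leaving one electron in the p orbital; the boron has an empty p orbital); the conjugation is uninterrupted.
π-electron count: 6 × 2 = 12 from the double-bond units + 0 from the BH atom = 12.
A 4n π count (12, n = 3) in a planar conjugated ring means antiaromatic.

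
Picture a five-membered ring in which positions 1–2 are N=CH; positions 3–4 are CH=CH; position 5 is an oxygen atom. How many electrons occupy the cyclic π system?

Check conjugation: every atom in a ring double bond is sp² and brings one electron to the p orbital; each =N– nitrogen is pyridine-type (lone pair in the sp² plane, one electron in the p orbital); the oxygen donates one lone pair from its p orbital — every position has a p orbital, so the cyclic π system is continuous.
π-electron count: 2 × 2 = 4 from the double-bond units + 2 from the O atom = 6.

6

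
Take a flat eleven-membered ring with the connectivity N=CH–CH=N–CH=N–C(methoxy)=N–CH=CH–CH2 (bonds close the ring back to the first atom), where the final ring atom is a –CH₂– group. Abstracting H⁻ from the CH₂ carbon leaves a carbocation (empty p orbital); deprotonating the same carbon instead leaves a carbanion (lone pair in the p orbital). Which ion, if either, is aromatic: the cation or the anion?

The cation

Both ions have a continuous loop of p orbitals — each ring atom is sp².
Cation: 5 × 2 + 0 = 10 π electrons → 4(2)+2, aromatic.
Anion: 5 × 2 + 2 = 12 π electrons → 4(3), antiaromatic.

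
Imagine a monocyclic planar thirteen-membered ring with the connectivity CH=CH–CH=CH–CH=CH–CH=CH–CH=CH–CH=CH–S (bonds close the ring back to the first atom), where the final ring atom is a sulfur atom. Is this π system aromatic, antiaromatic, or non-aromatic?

The p orbitals form a continuous loop: every atom in a ring double bond is sp² and brings one electron to the p orbital; the sulfur donates one lone pair from its p orbital. The ring is fully conjugated.
Counting π electrons: 6 × 2 = 12 from the double-bond units + 2 from the S atom = 14.
That gives a 4n+2 count (14, n = 3).

Aromatic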